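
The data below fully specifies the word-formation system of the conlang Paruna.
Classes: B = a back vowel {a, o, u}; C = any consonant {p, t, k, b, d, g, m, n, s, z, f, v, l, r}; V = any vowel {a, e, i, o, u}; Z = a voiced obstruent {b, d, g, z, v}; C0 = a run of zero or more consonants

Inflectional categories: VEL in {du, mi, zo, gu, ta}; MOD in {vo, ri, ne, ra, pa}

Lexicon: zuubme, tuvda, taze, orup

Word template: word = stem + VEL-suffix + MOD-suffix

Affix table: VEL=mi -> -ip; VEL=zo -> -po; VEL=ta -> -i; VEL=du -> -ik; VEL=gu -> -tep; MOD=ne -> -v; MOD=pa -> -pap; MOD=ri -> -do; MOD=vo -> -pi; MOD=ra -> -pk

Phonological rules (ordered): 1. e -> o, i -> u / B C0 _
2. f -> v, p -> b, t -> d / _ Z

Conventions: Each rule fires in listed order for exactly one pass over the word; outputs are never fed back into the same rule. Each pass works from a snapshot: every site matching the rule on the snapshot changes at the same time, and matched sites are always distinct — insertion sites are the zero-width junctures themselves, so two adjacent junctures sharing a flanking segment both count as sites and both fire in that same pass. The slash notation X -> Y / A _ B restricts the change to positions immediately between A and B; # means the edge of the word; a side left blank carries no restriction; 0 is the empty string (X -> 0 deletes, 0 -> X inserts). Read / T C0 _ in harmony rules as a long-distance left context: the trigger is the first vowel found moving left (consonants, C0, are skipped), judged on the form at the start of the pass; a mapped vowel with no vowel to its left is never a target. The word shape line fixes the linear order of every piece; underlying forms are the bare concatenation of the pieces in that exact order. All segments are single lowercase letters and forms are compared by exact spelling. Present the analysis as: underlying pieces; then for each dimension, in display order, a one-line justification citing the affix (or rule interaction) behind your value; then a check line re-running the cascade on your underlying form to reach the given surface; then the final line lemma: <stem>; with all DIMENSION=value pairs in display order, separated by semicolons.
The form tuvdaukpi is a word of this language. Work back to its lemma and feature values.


underlying: tuvda-ik-pi
VEL=du - signalled by the affix -ik
MOD=vo - signalled by the affix -pi
check: tuvdaikpi -> tuvdaukpi -> tuvdaukpi
lemma: tuvda; VEL=du; MOD=vo


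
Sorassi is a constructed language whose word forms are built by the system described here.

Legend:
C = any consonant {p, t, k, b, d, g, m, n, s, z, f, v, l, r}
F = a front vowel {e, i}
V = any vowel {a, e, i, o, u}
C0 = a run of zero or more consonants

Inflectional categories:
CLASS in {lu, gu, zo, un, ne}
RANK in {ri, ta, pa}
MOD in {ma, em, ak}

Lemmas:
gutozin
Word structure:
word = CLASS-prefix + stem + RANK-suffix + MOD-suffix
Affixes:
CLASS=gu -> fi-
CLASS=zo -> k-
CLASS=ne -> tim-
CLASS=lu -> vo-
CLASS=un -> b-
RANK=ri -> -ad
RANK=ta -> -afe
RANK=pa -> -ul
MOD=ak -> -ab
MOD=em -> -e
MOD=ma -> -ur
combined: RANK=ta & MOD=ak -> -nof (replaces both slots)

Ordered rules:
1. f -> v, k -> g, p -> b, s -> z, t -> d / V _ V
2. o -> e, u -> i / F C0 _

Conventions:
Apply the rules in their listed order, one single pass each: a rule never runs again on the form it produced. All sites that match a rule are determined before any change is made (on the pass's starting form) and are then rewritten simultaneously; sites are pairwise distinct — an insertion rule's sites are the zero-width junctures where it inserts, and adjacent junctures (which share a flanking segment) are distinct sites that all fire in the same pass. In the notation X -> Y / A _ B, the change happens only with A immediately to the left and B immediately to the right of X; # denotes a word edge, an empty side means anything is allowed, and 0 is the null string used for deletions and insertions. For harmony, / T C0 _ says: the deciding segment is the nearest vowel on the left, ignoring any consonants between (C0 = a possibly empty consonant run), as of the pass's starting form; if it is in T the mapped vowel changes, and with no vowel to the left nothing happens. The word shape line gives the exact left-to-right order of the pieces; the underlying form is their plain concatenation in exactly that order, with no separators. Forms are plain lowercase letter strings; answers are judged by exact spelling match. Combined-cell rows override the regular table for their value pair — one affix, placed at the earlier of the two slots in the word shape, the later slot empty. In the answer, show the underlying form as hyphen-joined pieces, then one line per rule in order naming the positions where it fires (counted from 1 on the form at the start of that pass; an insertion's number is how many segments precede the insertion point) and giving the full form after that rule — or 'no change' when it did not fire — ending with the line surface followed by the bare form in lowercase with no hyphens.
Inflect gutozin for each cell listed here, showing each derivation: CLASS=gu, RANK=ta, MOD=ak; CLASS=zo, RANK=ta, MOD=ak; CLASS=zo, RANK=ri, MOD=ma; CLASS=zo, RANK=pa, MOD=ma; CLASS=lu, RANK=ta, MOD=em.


cell CLASS=gu, RANK=ta, MOD=ak:
underlying: fi-gutozin-nof
1. f -> v, k -> g, p -> b, s -> z, t -> d / V _ V: fires at position(s) 5: figudozinnof
2. o -> e, u -> i / F C0 _: fires at position(s) 4, 11: figidozinnef
surface: figidozinnef

cell CLASS=zo, RANK=ta, MOD=ak:
underlying: k-gutozin-nof
1. f -> v, k -> g, p -> b, s -> z, t -> d / V _ V: fires at position(s) 4: kgudozinnof
2. o -> e, u -> i / F C0 _: fires at position(s) 10: kgudozinnef
surface: kgudozinnef

cell CLASS=zo, RANK=ri, MOD=ma:
underlying: k-gutozin-ad-ur
1. f -> v, k -> g, p -> b, s -> z, t -> d / V _ V: fires at position(s) 4: kgudozinadur
2. o -> e, u -> i / F C0 _: no change
surface: kgudozinadur

cell CLASS=zo, RANK=pa, MOD=ma:
underlying: k-gutozin-ul-ur
1. f -> v, k -> g, p -> b, s -> z, t -> d / V _ V: fires at position(s) 4: kgudozinulur
2. o -> e, u -> i / F C0 _: fires at position(s) 9: kgudozinilur
surface: kgudozinilur

cell CLASS=lu, RANK=ta, MOD=em:
underlying: vo-gutozin-afe-e
1. f -> v, k -> g, p -> b, s -> z, t -> d / V _ V: fires at position(s) 5, 11: vogudozinavee
2. o -> e, u -> i / F C0 _: no change
surface: vogudozinavee


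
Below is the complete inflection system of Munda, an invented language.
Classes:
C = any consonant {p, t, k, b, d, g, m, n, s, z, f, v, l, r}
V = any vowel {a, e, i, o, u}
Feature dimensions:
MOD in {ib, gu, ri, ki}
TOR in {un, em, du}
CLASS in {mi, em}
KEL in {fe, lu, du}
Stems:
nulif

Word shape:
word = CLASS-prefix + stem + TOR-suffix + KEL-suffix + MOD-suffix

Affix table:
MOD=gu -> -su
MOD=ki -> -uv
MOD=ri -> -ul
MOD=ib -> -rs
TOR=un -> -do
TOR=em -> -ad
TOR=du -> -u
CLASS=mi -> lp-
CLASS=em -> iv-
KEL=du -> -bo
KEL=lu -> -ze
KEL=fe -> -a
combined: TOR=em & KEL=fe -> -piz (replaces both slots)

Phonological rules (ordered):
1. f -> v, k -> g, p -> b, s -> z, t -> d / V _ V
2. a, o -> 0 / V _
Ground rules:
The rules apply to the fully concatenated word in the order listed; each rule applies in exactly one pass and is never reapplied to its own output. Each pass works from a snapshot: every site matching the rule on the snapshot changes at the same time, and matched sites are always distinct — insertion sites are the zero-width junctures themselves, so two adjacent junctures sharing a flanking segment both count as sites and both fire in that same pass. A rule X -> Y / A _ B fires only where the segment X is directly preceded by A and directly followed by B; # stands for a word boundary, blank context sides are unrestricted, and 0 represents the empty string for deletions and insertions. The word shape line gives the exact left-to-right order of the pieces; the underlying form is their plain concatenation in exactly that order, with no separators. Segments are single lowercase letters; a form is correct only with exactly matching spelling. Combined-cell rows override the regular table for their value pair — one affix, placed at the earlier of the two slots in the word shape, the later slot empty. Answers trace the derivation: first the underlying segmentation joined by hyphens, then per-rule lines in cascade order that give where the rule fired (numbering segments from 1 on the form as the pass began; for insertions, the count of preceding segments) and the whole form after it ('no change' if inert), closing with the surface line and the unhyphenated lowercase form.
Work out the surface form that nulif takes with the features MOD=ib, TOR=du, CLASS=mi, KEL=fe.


underlying: lp-nulif-u-a-rs
1. f -> v, k -> g, p -> b, s -> z, t -> d / V _ V: fires at position(s) 7: lpnulivuars
2. a, o -> 0 / V _: fires at position(s) 9: lpnulivurs
surface: lpnulivurs


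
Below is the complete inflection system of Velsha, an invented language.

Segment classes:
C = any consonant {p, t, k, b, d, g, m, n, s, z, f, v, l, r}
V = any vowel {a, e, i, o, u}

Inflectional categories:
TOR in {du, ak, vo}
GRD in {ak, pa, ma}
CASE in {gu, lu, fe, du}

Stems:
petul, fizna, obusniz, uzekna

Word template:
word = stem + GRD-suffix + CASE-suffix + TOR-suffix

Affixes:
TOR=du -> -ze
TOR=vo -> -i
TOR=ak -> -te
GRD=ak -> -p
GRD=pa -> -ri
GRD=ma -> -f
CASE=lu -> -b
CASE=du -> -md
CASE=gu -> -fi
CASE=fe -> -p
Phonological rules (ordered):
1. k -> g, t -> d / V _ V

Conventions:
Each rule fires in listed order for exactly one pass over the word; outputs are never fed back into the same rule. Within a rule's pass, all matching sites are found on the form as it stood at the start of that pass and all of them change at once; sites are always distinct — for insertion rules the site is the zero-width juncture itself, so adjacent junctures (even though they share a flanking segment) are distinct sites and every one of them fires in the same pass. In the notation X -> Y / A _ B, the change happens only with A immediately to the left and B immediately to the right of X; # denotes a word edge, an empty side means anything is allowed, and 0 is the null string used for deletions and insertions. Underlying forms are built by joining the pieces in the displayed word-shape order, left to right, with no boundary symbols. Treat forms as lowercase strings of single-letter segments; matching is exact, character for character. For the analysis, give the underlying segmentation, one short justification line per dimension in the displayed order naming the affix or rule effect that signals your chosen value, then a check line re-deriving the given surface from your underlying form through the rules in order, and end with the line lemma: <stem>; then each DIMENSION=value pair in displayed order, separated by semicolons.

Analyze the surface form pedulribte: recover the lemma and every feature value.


underlying: petul-ri-b-te
TOR=ak - signalled by the affix -te
GRD=pa - signalled by the affix -ri
CASE=lu - signalled by the affix -b
check: petulribte -> pedulribte
lemma: petul; TOR=ak; GRD=pa; CASE=lu


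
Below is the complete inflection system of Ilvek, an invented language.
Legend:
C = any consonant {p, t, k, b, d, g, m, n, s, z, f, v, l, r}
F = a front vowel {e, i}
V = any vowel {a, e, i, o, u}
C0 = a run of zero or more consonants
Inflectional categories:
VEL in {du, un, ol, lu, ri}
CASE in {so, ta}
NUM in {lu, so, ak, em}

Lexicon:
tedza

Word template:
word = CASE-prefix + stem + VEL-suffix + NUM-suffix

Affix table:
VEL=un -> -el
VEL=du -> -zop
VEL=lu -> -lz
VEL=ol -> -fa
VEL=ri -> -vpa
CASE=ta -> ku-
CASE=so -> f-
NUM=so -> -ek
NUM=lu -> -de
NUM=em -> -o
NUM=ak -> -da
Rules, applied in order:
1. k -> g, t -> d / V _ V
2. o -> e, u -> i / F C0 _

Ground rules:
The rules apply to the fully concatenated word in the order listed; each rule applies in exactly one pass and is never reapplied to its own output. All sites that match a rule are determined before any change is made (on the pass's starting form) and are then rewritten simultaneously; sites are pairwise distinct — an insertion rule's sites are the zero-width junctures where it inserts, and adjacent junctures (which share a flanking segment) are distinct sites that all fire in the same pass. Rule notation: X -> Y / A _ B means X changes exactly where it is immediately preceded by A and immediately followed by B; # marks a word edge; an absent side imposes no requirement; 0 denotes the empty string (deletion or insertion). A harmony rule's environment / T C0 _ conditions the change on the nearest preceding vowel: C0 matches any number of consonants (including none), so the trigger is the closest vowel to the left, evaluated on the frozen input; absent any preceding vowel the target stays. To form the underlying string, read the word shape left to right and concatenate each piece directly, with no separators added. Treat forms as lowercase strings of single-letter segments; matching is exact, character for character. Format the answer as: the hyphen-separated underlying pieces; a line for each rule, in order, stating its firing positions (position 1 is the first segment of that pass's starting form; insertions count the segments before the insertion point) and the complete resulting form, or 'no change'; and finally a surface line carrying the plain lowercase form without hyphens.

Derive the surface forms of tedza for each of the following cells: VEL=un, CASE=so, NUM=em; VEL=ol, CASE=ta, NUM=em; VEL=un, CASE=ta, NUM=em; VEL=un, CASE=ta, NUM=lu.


cell VEL=un, CASE=so, NUM=em:
underlying: f-tedza-el-o
1. k -> g, t -> d / V _ V: no change
2. o -> e, u -> i / F C0 _: fires at position(s) 9: ftedzaele
surface: ftedzaele

cell VEL=ol, CASE=ta, NUM=em:
underlying: ku-tedza-fa-o
1. k -> g, t -> d / V _ V: fires at position(s) 3: kudedzafao
2. o -> e, u -> i / F C0 _: no change
surface: kudedzafao

cell VEL=un, CASE=ta, NUM=em:
underlying: ku-tedza-el-o
1. k -> g, t -> d / V _ V: fires at position(s) 3: kudedzaelo
2. o -> e, u -> i / F C0 _: fires at position(s) 10: kudedzaele
surface: kudedzaele

cell VEL=un, CASE=ta, NUM=lu:
underlying: ku-tedza-el-de
1. k -> g, t -> d / V _ V: fires at position(s) 3: kudedzaelde
2. o -> e, u -> i / F C0 _: no change
surface: kudedzaelde


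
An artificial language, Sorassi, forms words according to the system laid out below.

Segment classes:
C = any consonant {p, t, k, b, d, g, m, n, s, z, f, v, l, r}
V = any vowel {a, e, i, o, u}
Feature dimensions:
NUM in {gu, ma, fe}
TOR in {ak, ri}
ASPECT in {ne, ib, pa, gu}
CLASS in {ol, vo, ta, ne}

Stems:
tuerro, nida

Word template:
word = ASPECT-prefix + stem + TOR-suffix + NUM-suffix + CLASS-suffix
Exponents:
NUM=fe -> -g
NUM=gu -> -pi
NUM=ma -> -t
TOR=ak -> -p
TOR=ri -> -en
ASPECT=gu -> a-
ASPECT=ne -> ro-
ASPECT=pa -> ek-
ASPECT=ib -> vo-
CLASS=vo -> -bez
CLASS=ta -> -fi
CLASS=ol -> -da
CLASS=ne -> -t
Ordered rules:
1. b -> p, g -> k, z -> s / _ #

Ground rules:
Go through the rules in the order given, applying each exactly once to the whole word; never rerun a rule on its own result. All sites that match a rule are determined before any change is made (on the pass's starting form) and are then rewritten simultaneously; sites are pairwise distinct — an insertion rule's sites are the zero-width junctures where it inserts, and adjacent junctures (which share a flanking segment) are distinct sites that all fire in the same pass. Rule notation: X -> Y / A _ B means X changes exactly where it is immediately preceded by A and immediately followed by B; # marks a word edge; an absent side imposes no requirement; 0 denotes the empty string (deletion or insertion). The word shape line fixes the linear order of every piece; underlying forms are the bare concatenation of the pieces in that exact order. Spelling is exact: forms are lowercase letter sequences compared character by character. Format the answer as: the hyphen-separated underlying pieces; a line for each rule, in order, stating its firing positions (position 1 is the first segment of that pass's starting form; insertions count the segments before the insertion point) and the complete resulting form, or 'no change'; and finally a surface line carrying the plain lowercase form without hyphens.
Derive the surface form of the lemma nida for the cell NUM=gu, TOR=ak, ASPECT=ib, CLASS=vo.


underlying: vo-nida-p-pi-bez
1. b -> p, g -> k, z -> s / _ #: fires at position(s) 12: vonidappibes
surface: vonidappibes


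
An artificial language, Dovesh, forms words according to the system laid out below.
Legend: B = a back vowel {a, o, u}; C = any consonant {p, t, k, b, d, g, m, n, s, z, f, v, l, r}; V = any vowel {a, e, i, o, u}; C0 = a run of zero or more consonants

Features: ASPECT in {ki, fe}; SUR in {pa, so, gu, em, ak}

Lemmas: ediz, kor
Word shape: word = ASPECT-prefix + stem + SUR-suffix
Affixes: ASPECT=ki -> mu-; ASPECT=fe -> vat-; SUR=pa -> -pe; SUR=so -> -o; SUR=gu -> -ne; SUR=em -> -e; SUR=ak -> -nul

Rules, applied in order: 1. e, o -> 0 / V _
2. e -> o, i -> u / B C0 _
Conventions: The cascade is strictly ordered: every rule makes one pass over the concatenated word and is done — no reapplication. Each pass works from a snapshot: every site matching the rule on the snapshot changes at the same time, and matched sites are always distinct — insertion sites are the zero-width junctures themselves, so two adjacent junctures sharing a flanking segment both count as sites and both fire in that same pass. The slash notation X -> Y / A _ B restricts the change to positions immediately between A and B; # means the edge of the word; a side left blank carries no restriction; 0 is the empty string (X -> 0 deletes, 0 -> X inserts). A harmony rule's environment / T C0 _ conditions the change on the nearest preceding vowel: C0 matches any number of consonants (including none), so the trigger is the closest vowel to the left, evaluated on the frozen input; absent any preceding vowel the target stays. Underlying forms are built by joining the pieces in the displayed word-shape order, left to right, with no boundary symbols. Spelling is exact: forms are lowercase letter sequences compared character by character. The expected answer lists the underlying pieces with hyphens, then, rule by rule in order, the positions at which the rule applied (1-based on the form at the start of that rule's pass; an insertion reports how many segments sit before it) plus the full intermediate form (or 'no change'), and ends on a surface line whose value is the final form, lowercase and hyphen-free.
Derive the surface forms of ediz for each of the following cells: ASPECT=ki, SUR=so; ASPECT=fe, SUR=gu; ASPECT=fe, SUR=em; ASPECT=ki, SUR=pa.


cell ASPECT=ki, SUR=so:
underlying: mu-ediz-o
1. e, o -> 0 / V _: fires at position(s) 3: mudizo
2. e -> o, i -> u / B C0 _: fires at position(s) 4: muduzo
surface: muduzo

cell ASPECT=fe, SUR=gu:
underlying: vat-ediz-ne
1. e, o -> 0 / V _: no change
2. e -> o, i -> u / B C0 _: fires at position(s) 4: vatodizne
surface: vatodizne

cell ASPECT=fe, SUR=em:
underlying: vat-ediz-e
1. e, o -> 0 / V _: no change
2. e -> o, i -> u / B C0 _: fires at position(s) 4: vatodize
surface: vatodize

cell ASPECT=ki, SUR=pa:
underlying: mu-ediz-pe
1. e, o -> 0 / V _: fires at position(s) 3: mudizpe
2. e -> o, i -> u / B C0 _: fires at position(s) 4: muduzpe
surface: muduzpe


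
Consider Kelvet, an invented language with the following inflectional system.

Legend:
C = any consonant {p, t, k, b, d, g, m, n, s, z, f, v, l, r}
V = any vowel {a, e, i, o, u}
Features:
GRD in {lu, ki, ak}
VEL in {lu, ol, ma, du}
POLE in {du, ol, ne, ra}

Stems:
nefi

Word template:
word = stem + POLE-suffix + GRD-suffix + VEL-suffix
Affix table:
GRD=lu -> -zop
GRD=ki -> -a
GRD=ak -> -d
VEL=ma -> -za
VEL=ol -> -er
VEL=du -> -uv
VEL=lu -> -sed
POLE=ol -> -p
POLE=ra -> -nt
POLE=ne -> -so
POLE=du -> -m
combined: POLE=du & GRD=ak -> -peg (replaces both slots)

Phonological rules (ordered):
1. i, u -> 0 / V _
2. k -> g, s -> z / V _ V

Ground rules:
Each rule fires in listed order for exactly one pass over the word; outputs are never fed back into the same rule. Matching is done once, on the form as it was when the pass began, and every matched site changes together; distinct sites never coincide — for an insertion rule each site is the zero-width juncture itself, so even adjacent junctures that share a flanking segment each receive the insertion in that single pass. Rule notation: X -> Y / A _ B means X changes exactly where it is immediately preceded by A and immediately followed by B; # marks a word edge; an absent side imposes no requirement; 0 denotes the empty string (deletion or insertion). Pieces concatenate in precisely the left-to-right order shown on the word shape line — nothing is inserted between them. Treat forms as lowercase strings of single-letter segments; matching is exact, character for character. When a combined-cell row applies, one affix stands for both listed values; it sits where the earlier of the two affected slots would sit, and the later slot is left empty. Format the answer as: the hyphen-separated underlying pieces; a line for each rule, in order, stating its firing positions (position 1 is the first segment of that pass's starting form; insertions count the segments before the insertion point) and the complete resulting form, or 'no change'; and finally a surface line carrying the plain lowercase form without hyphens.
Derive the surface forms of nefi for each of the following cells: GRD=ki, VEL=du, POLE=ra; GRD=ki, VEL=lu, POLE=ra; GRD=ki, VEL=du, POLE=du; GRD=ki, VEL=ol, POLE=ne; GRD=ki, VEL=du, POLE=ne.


cell GRD=ki, VEL=du, POLE=ra:
underlying: nefi-nt-a-uv
1. i, u -> 0 / V _: fires at position(s) 8: nefintav
2. k -> g, s -> z / V _ V: no change
surface: nefintav

cell GRD=ki, VEL=lu, POLE=ra:
underlying: nefi-nt-a-sed
1. i, u -> 0 / V _: no change
2. k -> g, s -> z / V _ V: fires at position(s) 8: nefintazed
surface: nefintazed

cell GRD=ki, VEL=du, POLE=du:
underlying: nefi-m-a-uv
1. i, u -> 0 / V _: fires at position(s) 7: nefimav
2. k -> g, s -> z / V _ V: no change
surface: nefimav

cell GRD=ki, VEL=ol, POLE=ne:
underlying: nefi-so-a-er
1. i, u -> 0 / V _: no change
2. k -> g, s -> z / V _ V: fires at position(s) 5: nefizoaer
surface: nefizoaer

cell GRD=ki, VEL=du, POLE=ne:
underlying: nefi-so-a-uv
1. i, u -> 0 / V _: fires at position(s) 8: nefisoav
2. k -> g, s -> z / V _ V: fires at position(s) 5: nefizoav
surface: nefizoav


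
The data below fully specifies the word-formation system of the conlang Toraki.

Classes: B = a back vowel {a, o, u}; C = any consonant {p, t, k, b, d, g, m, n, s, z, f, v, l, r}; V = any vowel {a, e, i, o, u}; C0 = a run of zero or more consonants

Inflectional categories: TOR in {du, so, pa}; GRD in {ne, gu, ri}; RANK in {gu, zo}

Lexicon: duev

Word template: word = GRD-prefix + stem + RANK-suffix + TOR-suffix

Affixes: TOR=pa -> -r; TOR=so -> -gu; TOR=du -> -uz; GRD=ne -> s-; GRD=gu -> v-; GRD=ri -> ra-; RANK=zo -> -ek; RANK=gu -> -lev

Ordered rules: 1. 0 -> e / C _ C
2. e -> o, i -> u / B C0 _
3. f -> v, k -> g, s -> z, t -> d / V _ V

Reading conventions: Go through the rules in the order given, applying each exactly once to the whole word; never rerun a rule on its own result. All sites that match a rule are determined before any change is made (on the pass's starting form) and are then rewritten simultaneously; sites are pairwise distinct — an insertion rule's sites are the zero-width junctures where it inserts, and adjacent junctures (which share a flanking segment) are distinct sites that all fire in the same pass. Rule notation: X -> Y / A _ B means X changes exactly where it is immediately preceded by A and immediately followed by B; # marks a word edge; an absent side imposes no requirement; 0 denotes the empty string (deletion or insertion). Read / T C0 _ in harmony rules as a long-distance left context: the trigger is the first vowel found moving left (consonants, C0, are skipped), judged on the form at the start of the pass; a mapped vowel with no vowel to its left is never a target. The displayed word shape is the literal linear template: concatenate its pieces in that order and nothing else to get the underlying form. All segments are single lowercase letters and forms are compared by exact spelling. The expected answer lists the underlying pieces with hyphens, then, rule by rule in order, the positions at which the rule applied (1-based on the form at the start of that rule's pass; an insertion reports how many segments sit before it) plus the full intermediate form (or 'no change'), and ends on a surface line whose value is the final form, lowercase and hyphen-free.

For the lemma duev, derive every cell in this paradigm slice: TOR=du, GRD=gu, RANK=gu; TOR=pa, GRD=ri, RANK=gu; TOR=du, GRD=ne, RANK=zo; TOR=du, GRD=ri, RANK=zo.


cell TOR=du, GRD=gu, RANK=gu:
underlying: v-duev-lev-uz
1. 0 -> e / C _ C: inserts after position(s) 1, 5: veduevelevuz
2. e -> o, i -> u / B C0 _: fires at position(s) 5: veduovelevuz
3. f -> v, k -> g, s -> z, t -> d / V _ V: no change
surface: veduovelevuz

cell TOR=pa, GRD=ri, RANK=gu:
underlying: ra-duev-lev-r
1. 0 -> e / C _ C: inserts after position(s) 6, 9: raduevelever
2. e -> o, i -> u / B C0 _: fires at position(s) 5: raduovelever
3. f -> v, k -> g, s -> z, t -> d / V _ V: no change
surface: raduovelever

cell TOR=du, GRD=ne, RANK=zo:
underlying: s-duev-ek-uz
1. 0 -> e / C _ C: inserts after position(s) 1: seduevekuz
2. e -> o, i -> u / B C0 _: fires at position(s) 5: seduovekuz
3. f -> v, k -> g, s -> z, t -> d / V _ V: fires at position(s) 8: seduoveguz
surface: seduoveguz

cell TOR=du, GRD=ri, RANK=zo:
underlying: ra-duev-ek-uz
1. 0 -> e / C _ C: no change
2. e -> o, i -> u / B C0 _: fires at position(s) 5: raduovekuz
3. f -> v, k -> g, s -> z, t -> d / V _ V: fires at position(s) 8: raduoveguz
surface: raduoveguz


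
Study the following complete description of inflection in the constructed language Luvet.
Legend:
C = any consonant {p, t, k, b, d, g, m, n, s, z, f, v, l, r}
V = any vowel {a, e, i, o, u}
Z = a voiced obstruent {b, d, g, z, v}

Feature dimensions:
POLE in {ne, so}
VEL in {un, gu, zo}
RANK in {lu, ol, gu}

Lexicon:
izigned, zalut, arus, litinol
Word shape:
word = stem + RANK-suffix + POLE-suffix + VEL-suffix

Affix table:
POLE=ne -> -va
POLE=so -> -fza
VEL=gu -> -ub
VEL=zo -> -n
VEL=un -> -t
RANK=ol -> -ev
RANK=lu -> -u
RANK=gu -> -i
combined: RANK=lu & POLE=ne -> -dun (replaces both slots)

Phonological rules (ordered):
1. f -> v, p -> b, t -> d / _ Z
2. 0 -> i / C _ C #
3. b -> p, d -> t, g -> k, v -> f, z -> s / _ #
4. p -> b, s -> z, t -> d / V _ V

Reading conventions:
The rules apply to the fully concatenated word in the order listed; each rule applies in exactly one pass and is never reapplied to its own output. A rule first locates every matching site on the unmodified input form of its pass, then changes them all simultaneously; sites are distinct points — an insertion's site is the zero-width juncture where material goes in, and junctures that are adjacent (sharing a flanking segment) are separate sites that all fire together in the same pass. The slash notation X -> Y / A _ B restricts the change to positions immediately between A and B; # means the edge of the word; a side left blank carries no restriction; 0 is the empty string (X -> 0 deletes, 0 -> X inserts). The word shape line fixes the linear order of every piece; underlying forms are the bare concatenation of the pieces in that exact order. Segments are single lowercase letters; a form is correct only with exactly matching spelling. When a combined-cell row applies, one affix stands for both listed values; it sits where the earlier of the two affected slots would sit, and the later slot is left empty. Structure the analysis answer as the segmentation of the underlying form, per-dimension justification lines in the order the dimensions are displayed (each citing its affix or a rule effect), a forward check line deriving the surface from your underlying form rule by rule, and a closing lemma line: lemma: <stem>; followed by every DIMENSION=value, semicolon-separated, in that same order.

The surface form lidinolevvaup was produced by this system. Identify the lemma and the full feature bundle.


underlying: litinol-ev-va-ub
POLE=ne - signalled by the affix -va
VEL=gu - signalled by the affix -ub
RANK=ol - signalled by the affix -ev
check: litinolevvaub -> litinolevvaub -> litinolevvaub -> litinolevvaup -> lidinolevvaup
lemma: litinol; POLE=ne; VEL=gu; RANK=ol


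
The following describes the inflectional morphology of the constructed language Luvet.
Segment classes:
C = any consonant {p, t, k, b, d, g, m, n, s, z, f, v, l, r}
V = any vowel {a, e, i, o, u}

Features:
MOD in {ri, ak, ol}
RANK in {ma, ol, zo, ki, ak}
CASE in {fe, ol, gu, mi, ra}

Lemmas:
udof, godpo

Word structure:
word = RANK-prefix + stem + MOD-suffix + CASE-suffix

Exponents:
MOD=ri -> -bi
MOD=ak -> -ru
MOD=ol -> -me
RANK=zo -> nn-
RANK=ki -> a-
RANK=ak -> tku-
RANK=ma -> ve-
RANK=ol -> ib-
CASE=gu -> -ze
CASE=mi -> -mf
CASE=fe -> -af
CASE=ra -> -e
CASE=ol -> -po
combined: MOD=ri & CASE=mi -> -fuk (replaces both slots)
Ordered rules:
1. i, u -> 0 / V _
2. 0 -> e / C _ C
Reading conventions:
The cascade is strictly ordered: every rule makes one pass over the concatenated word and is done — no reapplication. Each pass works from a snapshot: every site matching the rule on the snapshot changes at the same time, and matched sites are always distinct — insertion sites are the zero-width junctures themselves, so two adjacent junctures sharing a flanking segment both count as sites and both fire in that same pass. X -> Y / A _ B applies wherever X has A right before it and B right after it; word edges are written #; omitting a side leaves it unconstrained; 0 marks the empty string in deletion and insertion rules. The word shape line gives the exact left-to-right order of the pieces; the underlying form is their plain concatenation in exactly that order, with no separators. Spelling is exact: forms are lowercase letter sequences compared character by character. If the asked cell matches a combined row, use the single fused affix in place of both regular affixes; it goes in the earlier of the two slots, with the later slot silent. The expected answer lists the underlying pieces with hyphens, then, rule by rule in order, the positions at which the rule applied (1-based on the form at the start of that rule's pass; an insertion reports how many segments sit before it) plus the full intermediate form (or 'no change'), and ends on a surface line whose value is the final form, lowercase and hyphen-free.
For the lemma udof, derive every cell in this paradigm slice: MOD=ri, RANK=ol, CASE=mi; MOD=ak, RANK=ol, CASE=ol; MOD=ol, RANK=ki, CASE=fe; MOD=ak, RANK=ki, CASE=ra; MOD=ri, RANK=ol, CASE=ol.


cell MOD=ri, RANK=ol, CASE=mi:
underlying: ib-udof-fuk
1. i, u -> 0 / V _: no change
2. 0 -> e / C _ C: inserts after position(s) 6: ibudofefuk
surface: ibudofefuk

cell MOD=ak, RANK=ol, CASE=ol:
underlying: ib-udof-ru-po
1. i, u -> 0 / V _: no change
2. 0 -> e / C _ C: inserts after position(s) 6: ibudoferupo
surface: ibudoferupo

cell MOD=ol, RANK=ki, CASE=fe:
underlying: a-udof-me-af
1. i, u -> 0 / V _: fires at position(s) 2: adofmeaf
2. 0 -> e / C _ C: inserts after position(s) 4: adofemeaf
surface: adofemeaf

cell MOD=ak, RANK=ki, CASE=ra:
underlying: a-udof-ru-e
1. i, u -> 0 / V _: fires at position(s) 2: adofrue
2. 0 -> e / C _ C: inserts after position(s) 4: adoferue
surface: adoferue

cell MOD=ri, RANK=ol, CASE=ol:
underlying: ib-udof-bi-po
1. i, u -> 0 / V _: no change
2. 0 -> e / C _ C: inserts after position(s) 6: ibudofebipo
surface: ibudofebipo


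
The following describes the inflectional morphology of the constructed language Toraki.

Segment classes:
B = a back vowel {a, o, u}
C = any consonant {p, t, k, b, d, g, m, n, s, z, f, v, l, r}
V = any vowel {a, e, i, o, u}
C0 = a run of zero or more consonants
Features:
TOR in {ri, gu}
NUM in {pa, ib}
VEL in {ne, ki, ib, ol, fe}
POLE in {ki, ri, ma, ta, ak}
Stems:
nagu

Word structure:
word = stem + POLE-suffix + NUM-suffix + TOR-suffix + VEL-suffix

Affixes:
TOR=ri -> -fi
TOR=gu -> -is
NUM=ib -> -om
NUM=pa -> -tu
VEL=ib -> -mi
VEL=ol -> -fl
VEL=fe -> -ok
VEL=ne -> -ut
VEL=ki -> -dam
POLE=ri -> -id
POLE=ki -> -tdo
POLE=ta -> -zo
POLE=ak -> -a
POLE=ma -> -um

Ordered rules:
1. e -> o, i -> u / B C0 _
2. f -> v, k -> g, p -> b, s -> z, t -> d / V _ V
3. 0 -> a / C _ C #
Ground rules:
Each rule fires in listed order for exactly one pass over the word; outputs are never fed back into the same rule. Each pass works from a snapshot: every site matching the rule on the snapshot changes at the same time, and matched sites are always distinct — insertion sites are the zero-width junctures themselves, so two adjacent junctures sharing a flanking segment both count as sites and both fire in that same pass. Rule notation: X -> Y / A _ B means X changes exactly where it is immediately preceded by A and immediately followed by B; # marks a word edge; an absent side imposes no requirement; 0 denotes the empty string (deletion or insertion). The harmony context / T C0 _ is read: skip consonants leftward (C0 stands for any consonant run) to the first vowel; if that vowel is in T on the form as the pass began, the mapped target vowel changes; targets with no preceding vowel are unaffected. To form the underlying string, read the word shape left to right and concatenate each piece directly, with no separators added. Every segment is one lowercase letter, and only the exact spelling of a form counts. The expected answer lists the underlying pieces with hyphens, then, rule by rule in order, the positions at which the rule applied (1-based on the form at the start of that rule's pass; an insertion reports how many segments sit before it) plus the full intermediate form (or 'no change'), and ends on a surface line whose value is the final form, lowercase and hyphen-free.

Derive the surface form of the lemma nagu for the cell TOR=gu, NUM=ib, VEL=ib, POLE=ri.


underlying: nagu-id-om-is-mi
1. e -> o, i -> u / B C0 _: fires at position(s) 5, 9: naguudomusmi
2. f -> v, k -> g, p -> b, s -> z, t -> d / V _ V: no change
3. 0 -> a / C _ C #: no change
surface: naguudomusmi


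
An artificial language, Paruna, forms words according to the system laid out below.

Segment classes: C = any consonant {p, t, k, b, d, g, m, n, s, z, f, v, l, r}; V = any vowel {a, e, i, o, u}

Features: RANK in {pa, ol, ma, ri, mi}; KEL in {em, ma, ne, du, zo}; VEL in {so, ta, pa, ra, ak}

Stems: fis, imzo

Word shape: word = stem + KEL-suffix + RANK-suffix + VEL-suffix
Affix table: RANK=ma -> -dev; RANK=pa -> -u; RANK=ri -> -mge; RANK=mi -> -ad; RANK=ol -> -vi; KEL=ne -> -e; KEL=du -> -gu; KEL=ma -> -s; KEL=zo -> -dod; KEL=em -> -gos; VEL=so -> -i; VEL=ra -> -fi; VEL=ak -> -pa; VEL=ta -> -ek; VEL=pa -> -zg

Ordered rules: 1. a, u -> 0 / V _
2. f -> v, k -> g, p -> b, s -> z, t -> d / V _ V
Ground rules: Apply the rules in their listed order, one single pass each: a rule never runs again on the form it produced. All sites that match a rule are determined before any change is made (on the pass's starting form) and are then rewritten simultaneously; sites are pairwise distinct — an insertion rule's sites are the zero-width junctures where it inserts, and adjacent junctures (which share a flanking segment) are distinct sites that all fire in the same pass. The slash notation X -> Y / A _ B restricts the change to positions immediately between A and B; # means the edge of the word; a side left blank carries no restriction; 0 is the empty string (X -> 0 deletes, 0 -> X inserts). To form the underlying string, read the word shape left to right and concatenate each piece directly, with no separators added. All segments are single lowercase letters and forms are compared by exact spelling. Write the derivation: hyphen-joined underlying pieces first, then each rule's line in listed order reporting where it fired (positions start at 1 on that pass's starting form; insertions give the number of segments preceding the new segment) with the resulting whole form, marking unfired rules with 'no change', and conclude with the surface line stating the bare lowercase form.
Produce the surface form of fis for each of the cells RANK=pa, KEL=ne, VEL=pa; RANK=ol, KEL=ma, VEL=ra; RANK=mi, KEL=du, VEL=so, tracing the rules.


cell RANK=pa, KEL=ne, VEL=pa:
underlying: fis-e-u-zg
1. a, u -> 0 / V _: fires at position(s) 5: fisezg
2. f -> v, k -> g, p -> b, s -> z, t -> d / V _ V: fires at position(s) 3: fizezg
surface: fizezg

cell RANK=ol, KEL=ma, VEL=ra:
underlying: fis-s-vi-fi
1. a, u -> 0 / V _: no change
2. f -> v, k -> g, p -> b, s -> z, t -> d / V _ V: fires at position(s) 7: fissvivi
surface: fissvivi

cell RANK=mi, KEL=du, VEL=so:
underlying: fis-gu-ad-i
1. a, u -> 0 / V _: fires at position(s) 6: fisgudi
2. f -> v, k -> g, p -> b, s -> z, t -> d / V _ V: no change
surface: fisgudi


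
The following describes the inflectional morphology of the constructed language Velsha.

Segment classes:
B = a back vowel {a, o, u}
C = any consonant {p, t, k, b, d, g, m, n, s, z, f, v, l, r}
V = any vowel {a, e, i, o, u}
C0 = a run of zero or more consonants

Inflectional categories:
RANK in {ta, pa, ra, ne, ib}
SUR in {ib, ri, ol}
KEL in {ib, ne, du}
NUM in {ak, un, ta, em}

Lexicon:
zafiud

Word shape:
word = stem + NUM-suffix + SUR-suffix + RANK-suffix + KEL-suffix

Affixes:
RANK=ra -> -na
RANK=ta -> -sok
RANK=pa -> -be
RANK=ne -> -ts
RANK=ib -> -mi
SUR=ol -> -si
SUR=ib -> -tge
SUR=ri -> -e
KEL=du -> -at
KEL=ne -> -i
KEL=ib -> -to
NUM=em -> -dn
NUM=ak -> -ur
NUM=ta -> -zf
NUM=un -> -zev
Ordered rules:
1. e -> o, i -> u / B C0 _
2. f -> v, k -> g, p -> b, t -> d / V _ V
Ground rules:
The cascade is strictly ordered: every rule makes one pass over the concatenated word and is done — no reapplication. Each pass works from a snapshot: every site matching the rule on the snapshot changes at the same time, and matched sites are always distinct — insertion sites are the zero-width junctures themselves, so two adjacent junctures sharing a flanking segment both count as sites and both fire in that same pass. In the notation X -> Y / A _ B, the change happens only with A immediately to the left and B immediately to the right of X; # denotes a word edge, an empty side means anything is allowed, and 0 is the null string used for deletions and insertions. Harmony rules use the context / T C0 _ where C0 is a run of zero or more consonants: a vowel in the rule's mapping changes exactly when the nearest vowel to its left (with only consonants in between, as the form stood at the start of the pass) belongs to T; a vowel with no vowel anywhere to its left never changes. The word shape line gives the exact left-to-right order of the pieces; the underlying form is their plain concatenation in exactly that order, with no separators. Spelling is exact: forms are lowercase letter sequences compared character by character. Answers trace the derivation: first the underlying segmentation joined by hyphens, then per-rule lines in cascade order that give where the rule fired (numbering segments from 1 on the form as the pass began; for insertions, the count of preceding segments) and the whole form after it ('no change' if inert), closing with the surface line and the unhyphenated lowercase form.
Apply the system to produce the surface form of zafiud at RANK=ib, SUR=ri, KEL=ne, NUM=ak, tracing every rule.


underlying: zafiud-ur-e-mi-i
1. e -> o, i -> u / B C0 _: fires at position(s) 4, 9: zafuuduromii
2. f -> v, k -> g, p -> b, t -> d / V _ V: fires at position(s) 3: zavuuduromii
surface: zavuuduromii


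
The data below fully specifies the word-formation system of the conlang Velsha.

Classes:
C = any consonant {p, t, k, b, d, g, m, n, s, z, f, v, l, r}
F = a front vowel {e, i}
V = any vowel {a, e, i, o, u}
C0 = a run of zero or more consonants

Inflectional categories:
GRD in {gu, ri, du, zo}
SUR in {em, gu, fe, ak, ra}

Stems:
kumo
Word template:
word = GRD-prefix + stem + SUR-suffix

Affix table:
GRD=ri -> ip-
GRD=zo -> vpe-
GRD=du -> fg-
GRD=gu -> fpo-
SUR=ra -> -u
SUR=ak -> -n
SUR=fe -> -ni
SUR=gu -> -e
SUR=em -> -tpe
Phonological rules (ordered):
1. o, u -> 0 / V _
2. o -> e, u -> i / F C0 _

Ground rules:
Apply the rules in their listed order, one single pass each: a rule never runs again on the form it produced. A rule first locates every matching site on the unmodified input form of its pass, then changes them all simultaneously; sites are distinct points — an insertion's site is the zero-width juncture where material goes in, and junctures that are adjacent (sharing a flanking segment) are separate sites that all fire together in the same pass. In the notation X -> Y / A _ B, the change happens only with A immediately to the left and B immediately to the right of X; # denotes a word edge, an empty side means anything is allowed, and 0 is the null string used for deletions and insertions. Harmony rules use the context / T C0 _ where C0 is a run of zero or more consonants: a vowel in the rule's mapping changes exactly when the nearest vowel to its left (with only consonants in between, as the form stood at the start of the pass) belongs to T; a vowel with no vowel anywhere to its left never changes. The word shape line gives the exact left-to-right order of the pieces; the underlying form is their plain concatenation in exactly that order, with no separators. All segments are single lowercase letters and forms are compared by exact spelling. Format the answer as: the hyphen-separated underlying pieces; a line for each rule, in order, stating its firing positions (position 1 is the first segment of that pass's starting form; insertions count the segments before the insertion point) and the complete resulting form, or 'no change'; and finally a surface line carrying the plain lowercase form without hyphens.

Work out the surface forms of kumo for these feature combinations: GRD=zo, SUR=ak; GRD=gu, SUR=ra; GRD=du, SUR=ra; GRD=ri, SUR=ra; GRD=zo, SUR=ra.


cell GRD=zo, SUR=ak:
underlying: vpe-kumo-n
1. o, u -> 0 / V _: no change
2. o -> e, u -> i / F C0 _: fires at position(s) 5: vpekimon
surface: vpekimon

cell GRD=gu, SUR=ra:
underlying: fpo-kumo-u
1. o, u -> 0 / V _: fires at position(s) 8: fpokumo
2. o -> e, u -> i / F C0 _: no change
surface: fpokumo

cell GRD=du, SUR=ra:
underlying: fg-kumo-u
1. o, u -> 0 / V _: fires at position(s) 7: fgkumo
2. o -> e, u -> i / F C0 _: no change
surface: fgkumo

cell GRD=ri, SUR=ra:
underlying: ip-kumo-u
1. o, u -> 0 / V _: fires at position(s) 7: ipkumo
2. o -> e, u -> i / F C0 _: fires at position(s) 4: ipkimo
surface: ipkimo

cell GRD=zo, SUR=ra:
underlying: vpe-kumo-u
1. o, u -> 0 / V _: fires at position(s) 8: vpekumo
2. o -> e, u -> i / F C0 _: fires at position(s) 5: vpekimo
surface: vpekimo
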